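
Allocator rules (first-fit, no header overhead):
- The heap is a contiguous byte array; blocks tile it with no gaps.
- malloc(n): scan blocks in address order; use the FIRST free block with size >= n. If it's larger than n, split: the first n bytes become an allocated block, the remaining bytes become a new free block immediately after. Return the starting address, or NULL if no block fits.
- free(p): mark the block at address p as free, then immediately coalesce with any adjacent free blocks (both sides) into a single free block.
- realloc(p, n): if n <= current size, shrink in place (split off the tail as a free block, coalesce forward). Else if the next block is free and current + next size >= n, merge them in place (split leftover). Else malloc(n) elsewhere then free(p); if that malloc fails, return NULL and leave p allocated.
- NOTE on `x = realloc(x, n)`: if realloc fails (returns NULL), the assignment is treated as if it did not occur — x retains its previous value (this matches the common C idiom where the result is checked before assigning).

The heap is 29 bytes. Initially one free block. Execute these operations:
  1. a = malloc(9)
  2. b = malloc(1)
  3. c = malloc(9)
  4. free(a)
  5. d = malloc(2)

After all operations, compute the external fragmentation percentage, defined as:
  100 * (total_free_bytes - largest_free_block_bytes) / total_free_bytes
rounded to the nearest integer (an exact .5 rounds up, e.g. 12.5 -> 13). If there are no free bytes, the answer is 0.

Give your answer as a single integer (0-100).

Answer: 41

Derivation:
Op 1: a = malloc(9) -> a = 0; heap: [0-8 ALLOC][9-28 FREE]
Op 2: b = malloc(1) -> b = 9; heap: [0-8 ALLOC][9-9 ALLOC][10-28 FREE]
Op 3: c = malloc(9) -> c = 10; heap: [0-8 ALLOC][9-9 ALLOC][10-18 ALLOC][19-28 FREE]
Op 4: free(a) -> (freed a); heap: [0-8 FREE][9-9 ALLOC][10-18 ALLOC][19-28 FREE]
Op 5: d = malloc(2) -> d = 0; heap: [0-1 ALLOC][2-8 FREE][9-9 ALLOC][10-18 ALLOC][19-28 FREE]
Free blocks: [7 10] total_free=17 largest=10 -> 100*(17-10)/17 = 700/17 ≈ 41.176 -> rounds to 41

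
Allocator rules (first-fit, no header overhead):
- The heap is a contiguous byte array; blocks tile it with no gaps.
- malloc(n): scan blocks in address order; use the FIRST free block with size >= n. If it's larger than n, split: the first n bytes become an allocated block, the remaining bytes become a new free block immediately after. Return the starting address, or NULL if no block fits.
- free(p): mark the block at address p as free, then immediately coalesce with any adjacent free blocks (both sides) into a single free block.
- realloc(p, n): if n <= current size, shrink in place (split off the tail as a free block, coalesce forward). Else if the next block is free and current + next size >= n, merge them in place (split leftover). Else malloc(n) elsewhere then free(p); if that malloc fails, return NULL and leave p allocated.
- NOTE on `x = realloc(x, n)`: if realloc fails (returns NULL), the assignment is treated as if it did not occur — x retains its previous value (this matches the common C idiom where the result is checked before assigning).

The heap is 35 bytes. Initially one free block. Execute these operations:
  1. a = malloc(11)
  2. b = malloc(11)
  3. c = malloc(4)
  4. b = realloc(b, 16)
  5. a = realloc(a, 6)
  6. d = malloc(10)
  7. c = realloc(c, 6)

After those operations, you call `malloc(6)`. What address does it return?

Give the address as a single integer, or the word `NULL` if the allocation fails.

Op 1: a = malloc(11) -> a = 0; heap: [0-10 ALLOC][11-34 FREE]
Op 2: b = malloc(11) -> b = 11; heap: [0-10 ALLOC][11-21 ALLOC][22-34 FREE]
Op 3: c = malloc(4) -> c = 22; heap: [0-10 ALLOC][11-21 ALLOC][22-25 ALLOC][26-34 FREE]
Op 4: b = realloc(b, 16) -> NULL (b unchanged); heap: [0-10 ALLOC][11-21 ALLOC][22-25 ALLOC][26-34 FREE]
Op 5: a = realloc(a, 6) -> a = 0; heap: [0-5 ALLOC][6-10 FREE][11-21 ALLOC][22-25 ALLOC][26-34 FREE]
Op 6: d = malloc(10) -> d = NULL; heap: [0-5 ALLOC][6-10 FREE][11-21 ALLOC][22-25 ALLOC][26-34 FREE]
Op 7: c = realloc(c, 6) -> c = 22; heap: [0-5 ALLOC][6-10 FREE][11-21 ALLOC][22-27 ALLOC][28-34 FREE]
malloc(6): first-fit scan over [0-5 ALLOC][6-10 FREE][11-21 ALLOC][22-27 ALLOC][28-34 FREE] -> 28

Answer: 28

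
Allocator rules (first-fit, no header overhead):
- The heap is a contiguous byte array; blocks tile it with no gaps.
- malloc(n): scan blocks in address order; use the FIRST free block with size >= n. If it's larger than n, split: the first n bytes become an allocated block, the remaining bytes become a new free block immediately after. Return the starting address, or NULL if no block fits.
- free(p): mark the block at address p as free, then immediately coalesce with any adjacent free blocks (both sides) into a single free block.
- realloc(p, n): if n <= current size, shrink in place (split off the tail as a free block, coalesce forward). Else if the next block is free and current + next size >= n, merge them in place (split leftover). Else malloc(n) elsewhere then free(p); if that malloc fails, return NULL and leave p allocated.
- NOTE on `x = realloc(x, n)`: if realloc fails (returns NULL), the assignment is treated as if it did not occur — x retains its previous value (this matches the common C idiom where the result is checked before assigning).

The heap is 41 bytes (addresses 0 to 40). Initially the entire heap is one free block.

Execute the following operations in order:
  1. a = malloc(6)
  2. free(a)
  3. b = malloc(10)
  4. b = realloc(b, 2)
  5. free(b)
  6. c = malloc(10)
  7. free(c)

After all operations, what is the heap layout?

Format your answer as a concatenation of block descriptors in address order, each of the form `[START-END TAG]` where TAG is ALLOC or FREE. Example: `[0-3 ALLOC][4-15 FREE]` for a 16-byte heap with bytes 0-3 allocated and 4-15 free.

Op 1: a = malloc(6) -> a = 0; heap: [0-5 ALLOC][6-40 FREE]
Op 2: free(a) -> (freed a); heap: [0-40 FREE]
Op 3: b = malloc(10) -> b = 0; heap: [0-9 ALLOC][10-40 FREE]
Op 4: b = realloc(b, 2) -> b = 0; heap: [0-1 ALLOC][2-40 FREE]
Op 5: free(b) -> (freed b); heap: [0-40 FREE]
Op 6: c = malloc(10) -> c = 0; heap: [0-9 ALLOC][10-40 FREE]
Op 7: free(c) -> (freed c); heap: [0-40 FREE]

Answer: [0-40 FREE]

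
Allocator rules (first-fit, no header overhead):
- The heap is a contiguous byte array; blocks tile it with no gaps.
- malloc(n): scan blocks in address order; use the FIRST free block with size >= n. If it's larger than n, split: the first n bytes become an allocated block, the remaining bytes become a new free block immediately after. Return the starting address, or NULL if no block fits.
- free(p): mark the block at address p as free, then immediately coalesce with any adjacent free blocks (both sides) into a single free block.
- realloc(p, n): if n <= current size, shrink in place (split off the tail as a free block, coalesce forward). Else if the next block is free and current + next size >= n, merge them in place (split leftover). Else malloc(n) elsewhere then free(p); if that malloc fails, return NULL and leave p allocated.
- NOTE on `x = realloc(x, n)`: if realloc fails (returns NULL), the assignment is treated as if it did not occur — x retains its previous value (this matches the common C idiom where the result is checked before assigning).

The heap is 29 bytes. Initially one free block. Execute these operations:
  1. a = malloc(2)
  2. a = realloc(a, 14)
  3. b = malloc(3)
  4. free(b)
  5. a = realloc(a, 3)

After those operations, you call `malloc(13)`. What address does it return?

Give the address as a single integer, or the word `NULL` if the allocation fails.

Op 1: a = malloc(2) -> a = 0; heap: [0-1 ALLOC][2-28 FREE]
Op 2: a = realloc(a, 14) -> a = 0; heap: [0-13 ALLOC][14-28 FREE]
Op 3: b = malloc(3) -> b = 14; heap: [0-13 ALLOC][14-16 ALLOC][17-28 FREE]
Op 4: free(b) -> (freed b); heap: [0-13 ALLOC][14-28 FREE]
Op 5: a = realloc(a, 3) -> a = 0; heap: [0-2 ALLOC][3-28 FREE]
malloc(13): first-fit scan over [0-2 ALLOC][3-28 FREE] -> 3

Answer: 3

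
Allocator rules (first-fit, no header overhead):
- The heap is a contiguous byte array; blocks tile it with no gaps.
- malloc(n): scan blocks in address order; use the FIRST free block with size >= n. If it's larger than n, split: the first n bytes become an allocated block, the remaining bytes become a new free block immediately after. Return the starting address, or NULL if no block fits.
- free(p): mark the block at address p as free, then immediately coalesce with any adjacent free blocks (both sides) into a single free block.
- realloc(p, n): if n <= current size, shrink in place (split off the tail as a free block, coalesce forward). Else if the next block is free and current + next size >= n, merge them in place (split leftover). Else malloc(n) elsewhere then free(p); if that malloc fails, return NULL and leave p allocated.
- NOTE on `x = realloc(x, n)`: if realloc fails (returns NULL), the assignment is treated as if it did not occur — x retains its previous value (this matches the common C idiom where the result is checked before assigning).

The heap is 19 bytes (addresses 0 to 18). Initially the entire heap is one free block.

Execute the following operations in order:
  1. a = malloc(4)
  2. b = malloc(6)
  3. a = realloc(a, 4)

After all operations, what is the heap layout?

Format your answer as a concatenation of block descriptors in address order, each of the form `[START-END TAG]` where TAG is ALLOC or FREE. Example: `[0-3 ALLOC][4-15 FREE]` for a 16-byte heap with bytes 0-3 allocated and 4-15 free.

Op 1: a = malloc(4) -> a = 0; heap: [0-3 ALLOC][4-18 FREE]
Op 2: b = malloc(6) -> b = 4; heap: [0-3 ALLOC][4-9 ALLOC][10-18 FREE]
Op 3: a = realloc(a, 4) -> a = 0; heap: [0-3 ALLOC][4-9 ALLOC][10-18 FREE]

Answer: [0-3 ALLOC][4-9 ALLOC][10-18 FREE]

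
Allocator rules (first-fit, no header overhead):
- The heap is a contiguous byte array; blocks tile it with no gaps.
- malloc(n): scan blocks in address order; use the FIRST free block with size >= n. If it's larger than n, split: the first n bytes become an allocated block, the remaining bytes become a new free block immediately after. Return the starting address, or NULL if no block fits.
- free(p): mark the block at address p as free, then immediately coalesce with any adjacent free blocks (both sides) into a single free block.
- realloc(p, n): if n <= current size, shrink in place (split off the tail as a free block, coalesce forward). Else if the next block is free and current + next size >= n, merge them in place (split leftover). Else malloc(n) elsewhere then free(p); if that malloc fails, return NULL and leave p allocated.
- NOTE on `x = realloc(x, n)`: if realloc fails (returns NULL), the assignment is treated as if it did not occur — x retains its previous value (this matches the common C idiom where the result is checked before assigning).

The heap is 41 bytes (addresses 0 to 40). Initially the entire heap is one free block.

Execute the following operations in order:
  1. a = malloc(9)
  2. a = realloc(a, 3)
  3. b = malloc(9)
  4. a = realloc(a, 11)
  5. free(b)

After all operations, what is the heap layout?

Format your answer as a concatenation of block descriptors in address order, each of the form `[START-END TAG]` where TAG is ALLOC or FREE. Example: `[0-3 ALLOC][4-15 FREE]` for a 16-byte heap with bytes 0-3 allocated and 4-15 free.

Op 1: a = malloc(9) -> a = 0; heap: [0-8 ALLOC][9-40 FREE]
Op 2: a = realloc(a, 3) -> a = 0; heap: [0-2 ALLOC][3-40 FREE]
Op 3: b = malloc(9) -> b = 3; heap: [0-2 ALLOC][3-11 ALLOC][12-40 FREE]
Op 4: a = realloc(a, 11) -> a = 12; heap: [0-2 FREE][3-11 ALLOC][12-22 ALLOC][23-40 FREE]
Op 5: free(b) -> (freed b); heap: [0-11 FREE][12-22 ALLOC][23-40 FREE]

Answer: [0-11 FREE][12-22 ALLOC][23-40 FREE]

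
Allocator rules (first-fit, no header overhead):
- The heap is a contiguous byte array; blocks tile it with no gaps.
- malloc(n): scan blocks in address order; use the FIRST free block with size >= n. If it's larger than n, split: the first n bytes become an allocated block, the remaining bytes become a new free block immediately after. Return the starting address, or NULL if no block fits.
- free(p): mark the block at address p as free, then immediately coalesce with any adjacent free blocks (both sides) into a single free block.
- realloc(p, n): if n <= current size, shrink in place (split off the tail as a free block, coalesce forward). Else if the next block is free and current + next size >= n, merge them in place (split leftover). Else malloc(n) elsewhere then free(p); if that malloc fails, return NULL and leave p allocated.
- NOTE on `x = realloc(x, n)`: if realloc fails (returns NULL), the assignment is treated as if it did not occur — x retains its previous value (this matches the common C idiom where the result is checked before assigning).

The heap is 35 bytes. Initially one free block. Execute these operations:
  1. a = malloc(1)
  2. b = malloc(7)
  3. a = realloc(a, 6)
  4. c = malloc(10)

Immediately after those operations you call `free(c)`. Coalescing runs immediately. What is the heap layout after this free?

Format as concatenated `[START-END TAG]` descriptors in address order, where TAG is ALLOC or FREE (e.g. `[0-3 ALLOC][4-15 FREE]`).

Answer: [0-0 FREE][1-7 ALLOC][8-13 ALLOC][14-34 FREE]

Derivation:
Op 1: a = malloc(1) -> a = 0; heap: [0-0 ALLOC][1-34 FREE]
Op 2: b = malloc(7) -> b = 1; heap: [0-0 ALLOC][1-7 ALLOC][8-34 FREE]
Op 3: a = realloc(a, 6) -> a = 8; heap: [0-0 FREE][1-7 ALLOC][8-13 ALLOC][14-34 FREE]
Op 4: c = malloc(10) -> c = 14; heap: [0-0 FREE][1-7 ALLOC][8-13 ALLOC][14-23 ALLOC][24-34 FREE]
free(c): c = 14 -> block [14-23 ALLOC]; mark free, coalesce with adjacent free neighbors -> [0-0 FREE][1-7 ALLOC][8-13 ALLOC][14-34 FREE]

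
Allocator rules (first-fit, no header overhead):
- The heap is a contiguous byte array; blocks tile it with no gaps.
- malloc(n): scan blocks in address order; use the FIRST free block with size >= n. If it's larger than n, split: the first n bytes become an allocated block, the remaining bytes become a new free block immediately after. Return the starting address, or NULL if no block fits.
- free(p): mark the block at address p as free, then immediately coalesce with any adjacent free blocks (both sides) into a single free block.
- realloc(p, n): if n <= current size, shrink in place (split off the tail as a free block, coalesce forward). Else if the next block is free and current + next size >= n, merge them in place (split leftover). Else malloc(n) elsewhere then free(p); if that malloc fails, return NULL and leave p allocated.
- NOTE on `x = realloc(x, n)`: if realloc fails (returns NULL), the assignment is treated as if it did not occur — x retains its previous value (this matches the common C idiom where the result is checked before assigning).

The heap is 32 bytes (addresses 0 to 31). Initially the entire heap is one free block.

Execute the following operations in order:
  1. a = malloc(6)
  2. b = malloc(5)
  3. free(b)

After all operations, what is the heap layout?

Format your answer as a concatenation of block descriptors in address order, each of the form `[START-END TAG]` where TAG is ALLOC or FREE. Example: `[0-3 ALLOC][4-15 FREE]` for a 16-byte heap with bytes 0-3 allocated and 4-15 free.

Answer: [0-5 ALLOC][6-31 FREE]

Derivation:
Op 1: a = malloc(6) -> a = 0; heap: [0-5 ALLOC][6-31 FREE]
Op 2: b = malloc(5) -> b = 6; heap: [0-5 ALLOC][6-10 ALLOC][11-31 FREE]
Op 3: free(b) -> (freed b); heap: [0-5 ALLOC][6-31 FREE]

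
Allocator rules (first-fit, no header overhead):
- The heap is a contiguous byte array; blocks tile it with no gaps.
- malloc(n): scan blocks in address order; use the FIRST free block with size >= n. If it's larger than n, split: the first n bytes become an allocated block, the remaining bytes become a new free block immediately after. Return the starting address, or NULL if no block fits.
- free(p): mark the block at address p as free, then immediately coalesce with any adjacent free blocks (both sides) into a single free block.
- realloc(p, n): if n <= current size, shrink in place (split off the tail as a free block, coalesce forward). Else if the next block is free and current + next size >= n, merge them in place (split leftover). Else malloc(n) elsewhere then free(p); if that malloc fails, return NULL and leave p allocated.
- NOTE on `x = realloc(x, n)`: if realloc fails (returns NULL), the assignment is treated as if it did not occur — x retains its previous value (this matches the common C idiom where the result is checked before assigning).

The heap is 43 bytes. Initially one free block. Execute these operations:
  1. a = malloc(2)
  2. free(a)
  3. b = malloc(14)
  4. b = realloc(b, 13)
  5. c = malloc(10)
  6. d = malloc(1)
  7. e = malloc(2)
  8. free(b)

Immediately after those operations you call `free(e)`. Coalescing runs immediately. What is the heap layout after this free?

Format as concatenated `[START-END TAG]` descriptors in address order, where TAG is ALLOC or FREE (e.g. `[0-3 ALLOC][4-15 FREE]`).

Answer: [0-12 FREE][13-22 ALLOC][23-23 ALLOC][24-42 FREE]

Derivation:
Op 1: a = malloc(2) -> a = 0; heap: [0-1 ALLOC][2-42 FREE]
Op 2: free(a) -> (freed a); heap: [0-42 FREE]
Op 3: b = malloc(14) -> b = 0; heap: [0-13 ALLOC][14-42 FREE]
Op 4: b = realloc(b, 13) -> b = 0; heap: [0-12 ALLOC][13-42 FREE]
Op 5: c = malloc(10) -> c = 13; heap: [0-12 ALLOC][13-22 ALLOC][23-42 FREE]
Op 6: d = malloc(1) -> d = 23; heap: [0-12 ALLOC][13-22 ALLOC][23-23 ALLOC][24-42 FREE]
Op 7: e = malloc(2) -> e = 24; heap: [0-12 ALLOC][13-22 ALLOC][23-23 ALLOC][24-25 ALLOC][26-42 FREE]
Op 8: free(b) -> (freed b); heap: [0-12 FREE][13-22 ALLOC][23-23 ALLOC][24-25 ALLOC][26-42 FREE]
free(e): e = 24 -> block [24-25 ALLOC]; mark free, coalesce with adjacent free neighbors -> [0-12 FREE][13-22 ALLOC][23-23 ALLOC][24-42 FREE]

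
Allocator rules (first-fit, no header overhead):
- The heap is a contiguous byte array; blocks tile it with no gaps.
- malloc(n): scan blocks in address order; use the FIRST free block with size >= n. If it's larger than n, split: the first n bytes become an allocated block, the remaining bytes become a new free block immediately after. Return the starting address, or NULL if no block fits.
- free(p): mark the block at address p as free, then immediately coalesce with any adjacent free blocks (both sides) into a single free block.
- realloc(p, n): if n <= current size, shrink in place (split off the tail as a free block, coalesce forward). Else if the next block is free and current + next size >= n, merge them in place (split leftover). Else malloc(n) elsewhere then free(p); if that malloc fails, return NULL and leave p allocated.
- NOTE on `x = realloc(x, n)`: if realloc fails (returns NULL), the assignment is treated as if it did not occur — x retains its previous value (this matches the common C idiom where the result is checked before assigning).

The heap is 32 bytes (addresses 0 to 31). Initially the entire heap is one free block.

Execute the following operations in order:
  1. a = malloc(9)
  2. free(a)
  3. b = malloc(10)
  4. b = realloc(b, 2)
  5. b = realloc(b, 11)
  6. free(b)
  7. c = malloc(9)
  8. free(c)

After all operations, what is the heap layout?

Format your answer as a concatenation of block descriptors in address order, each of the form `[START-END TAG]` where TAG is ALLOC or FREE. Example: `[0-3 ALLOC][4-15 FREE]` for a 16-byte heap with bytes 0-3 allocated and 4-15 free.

Answer: [0-31 FREE]

Derivation:
Op 1: a = malloc(9) -> a = 0; heap: [0-8 ALLOC][9-31 FREE]
Op 2: free(a) -> (freed a); heap: [0-31 FREE]
Op 3: b = malloc(10) -> b = 0; heap: [0-9 ALLOC][10-31 FREE]
Op 4: b = realloc(b, 2) -> b = 0; heap: [0-1 ALLOC][2-31 FREE]
Op 5: b = realloc(b, 11) -> b = 0; heap: [0-10 ALLOC][11-31 FREE]
Op 6: free(b) -> (freed b); heap: [0-31 FREE]
Op 7: c = malloc(9) -> c = 0; heap: [0-8 ALLOC][9-31 FREE]
Op 8: free(c) -> (freed c); heap: [0-31 FREE]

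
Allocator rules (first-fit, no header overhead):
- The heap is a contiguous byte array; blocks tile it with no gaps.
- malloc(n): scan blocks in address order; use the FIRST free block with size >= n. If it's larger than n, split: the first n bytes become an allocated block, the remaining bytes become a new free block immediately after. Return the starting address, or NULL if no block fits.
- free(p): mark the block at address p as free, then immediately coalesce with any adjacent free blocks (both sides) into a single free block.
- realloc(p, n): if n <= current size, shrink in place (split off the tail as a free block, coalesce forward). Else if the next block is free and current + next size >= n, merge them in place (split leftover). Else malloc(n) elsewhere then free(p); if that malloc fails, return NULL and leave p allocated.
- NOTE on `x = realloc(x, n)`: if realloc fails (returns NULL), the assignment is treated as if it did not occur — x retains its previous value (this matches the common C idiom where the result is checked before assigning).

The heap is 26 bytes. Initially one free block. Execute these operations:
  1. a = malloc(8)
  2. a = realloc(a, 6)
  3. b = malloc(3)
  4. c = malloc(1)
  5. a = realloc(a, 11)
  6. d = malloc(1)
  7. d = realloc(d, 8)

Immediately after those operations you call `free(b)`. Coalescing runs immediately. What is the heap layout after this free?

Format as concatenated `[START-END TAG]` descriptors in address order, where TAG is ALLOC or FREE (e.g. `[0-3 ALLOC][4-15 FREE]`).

Op 1: a = malloc(8) -> a = 0; heap: [0-7 ALLOC][8-25 FREE]
Op 2: a = realloc(a, 6) -> a = 0; heap: [0-5 ALLOC][6-25 FREE]
Op 3: b = malloc(3) -> b = 6; heap: [0-5 ALLOC][6-8 ALLOC][9-25 FREE]
Op 4: c = malloc(1) -> c = 9; heap: [0-5 ALLOC][6-8 ALLOC][9-9 ALLOC][10-25 FREE]
Op 5: a = realloc(a, 11) -> a = 10; heap: [0-5 FREE][6-8 ALLOC][9-9 ALLOC][10-20 ALLOC][21-25 FREE]
Op 6: d = malloc(1) -> d = 0; heap: [0-0 ALLOC][1-5 FREE][6-8 ALLOC][9-9 ALLOC][10-20 ALLOC][21-25 FREE]
Op 7: d = realloc(d, 8) -> NULL (d unchanged); heap: [0-0 ALLOC][1-5 FREE][6-8 ALLOC][9-9 ALLOC][10-20 ALLOC][21-25 FREE]
free(b): b = 6 -> block [6-8 ALLOC]; mark free, coalesce with adjacent free neighbors -> [0-0 ALLOC][1-8 FREE][9-9 ALLOC][10-20 ALLOC][21-25 FREE]

Answer: [0-0 ALLOC][1-8 FREE][9-9 ALLOC][10-20 ALLOC][21-25 FREE]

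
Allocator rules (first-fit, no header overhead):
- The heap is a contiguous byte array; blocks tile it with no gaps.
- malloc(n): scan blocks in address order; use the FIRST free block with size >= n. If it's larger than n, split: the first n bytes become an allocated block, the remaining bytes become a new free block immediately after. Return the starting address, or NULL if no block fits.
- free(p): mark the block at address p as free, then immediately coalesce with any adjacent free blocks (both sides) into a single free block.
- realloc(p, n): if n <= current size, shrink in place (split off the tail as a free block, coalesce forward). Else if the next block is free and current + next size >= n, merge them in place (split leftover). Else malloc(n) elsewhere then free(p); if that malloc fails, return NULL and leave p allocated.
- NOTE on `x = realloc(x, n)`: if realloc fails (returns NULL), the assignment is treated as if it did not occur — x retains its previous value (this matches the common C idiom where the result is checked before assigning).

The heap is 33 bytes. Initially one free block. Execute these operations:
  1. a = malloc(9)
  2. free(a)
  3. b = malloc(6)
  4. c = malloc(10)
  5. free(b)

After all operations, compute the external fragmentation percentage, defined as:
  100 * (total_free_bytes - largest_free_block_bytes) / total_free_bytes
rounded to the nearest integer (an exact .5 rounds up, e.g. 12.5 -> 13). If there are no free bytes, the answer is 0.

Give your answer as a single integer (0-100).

Answer: 26

Derivation:
Op 1: a = malloc(9) -> a = 0; heap: [0-8 ALLOC][9-32 FREE]
Op 2: free(a) -> (freed a); heap: [0-32 FREE]
Op 3: b = malloc(6) -> b = 0; heap: [0-5 ALLOC][6-32 FREE]
Op 4: c = malloc(10) -> c = 6; heap: [0-5 ALLOC][6-15 ALLOC][16-32 FREE]
Op 5: free(b) -> (freed b); heap: [0-5 FREE][6-15 ALLOC][16-32 FREE]
Free blocks: [6 17] total_free=23 largest=17 -> 100*(23-17)/23 = 600/23 ≈ 26.087 -> rounds to 26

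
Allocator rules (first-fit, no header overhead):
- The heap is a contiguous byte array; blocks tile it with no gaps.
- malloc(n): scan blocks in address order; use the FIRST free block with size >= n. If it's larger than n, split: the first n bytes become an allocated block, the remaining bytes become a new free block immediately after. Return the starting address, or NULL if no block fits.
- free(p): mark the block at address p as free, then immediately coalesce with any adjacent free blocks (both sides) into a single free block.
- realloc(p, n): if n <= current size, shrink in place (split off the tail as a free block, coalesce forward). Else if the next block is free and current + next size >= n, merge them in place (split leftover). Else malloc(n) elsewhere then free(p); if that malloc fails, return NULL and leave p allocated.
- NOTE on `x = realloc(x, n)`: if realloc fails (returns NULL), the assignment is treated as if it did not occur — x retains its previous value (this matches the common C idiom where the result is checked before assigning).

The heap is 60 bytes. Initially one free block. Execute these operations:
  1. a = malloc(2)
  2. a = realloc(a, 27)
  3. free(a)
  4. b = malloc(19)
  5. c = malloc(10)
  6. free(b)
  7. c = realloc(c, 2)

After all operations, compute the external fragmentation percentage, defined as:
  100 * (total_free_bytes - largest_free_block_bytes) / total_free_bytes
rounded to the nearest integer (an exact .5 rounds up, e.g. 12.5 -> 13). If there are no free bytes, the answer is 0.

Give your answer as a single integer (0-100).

Answer: 33

Derivation:
Op 1: a = malloc(2) -> a = 0; heap: [0-1 ALLOC][2-59 FREE]
Op 2: a = realloc(a, 27) -> a = 0; heap: [0-26 ALLOC][27-59 FREE]
Op 3: free(a) -> (freed a); heap: [0-59 FREE]
Op 4: b = malloc(19) -> b = 0; heap: [0-18 ALLOC][19-59 FREE]
Op 5: c = malloc(10) -> c = 19; heap: [0-18 ALLOC][19-28 ALLOC][29-59 FREE]
Op 6: free(b) -> (freed b); heap: [0-18 FREE][19-28 ALLOC][29-59 FREE]
Op 7: c = realloc(c, 2) -> c = 19; heap: [0-18 FREE][19-20 ALLOC][21-59 FREE]
Free blocks: [19 39] total_free=58 largest=39 -> 100*(58-39)/58 = 1900/58 ≈ 32.759 -> rounds to 33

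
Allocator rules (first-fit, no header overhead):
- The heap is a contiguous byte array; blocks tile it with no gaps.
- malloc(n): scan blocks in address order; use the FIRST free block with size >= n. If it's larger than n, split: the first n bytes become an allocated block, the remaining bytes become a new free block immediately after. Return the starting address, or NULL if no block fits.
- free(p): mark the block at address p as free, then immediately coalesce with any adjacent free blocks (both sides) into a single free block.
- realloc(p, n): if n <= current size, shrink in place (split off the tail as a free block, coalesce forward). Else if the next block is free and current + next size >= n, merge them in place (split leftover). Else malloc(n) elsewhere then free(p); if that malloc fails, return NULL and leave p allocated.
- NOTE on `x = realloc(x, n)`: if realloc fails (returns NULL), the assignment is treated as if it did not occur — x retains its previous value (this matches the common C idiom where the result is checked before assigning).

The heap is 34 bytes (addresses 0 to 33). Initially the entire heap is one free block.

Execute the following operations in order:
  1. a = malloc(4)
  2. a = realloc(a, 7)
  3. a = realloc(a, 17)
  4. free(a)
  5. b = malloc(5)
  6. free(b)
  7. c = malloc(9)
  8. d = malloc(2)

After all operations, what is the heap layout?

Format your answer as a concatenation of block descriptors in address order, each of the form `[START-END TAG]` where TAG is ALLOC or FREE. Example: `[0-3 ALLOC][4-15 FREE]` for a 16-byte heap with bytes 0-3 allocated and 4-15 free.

Answer: [0-8 ALLOC][9-10 ALLOC][11-33 FREE]

Derivation:
Op 1: a = malloc(4) -> a = 0; heap: [0-3 ALLOC][4-33 FREE]
Op 2: a = realloc(a, 7) -> a = 0; heap: [0-6 ALLOC][7-33 FREE]
Op 3: a = realloc(a, 17) -> a = 0; heap: [0-16 ALLOC][17-33 FREE]
Op 4: free(a) -> (freed a); heap: [0-33 FREE]
Op 5: b = malloc(5) -> b = 0; heap: [0-4 ALLOC][5-33 FREE]
Op 6: free(b) -> (freed b); heap: [0-33 FREE]
Op 7: c = malloc(9) -> c = 0; heap: [0-8 ALLOC][9-33 FREE]
Op 8: d = malloc(2) -> d = 9; heap: [0-8 ALLOC][9-10 ALLOC][11-33 FREE]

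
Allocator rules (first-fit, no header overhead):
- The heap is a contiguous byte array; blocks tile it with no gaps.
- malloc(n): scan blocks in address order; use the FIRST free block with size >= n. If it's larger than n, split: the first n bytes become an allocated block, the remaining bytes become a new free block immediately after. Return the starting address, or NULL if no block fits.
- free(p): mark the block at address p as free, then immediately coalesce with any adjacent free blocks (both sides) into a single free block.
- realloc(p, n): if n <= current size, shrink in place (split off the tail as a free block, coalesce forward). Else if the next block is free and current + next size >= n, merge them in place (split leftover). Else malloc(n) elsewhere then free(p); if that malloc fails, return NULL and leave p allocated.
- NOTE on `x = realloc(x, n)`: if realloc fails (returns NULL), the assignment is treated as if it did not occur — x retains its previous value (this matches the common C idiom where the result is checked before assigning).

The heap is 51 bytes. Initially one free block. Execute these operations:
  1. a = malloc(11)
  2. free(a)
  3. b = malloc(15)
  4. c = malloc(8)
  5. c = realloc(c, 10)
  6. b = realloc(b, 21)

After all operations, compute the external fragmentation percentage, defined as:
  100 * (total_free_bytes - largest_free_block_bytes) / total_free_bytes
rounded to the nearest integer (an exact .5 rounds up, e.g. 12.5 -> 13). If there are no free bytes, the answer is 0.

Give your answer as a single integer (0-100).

Op 1: a = malloc(11) -> a = 0; heap: [0-10 ALLOC][11-50 FREE]
Op 2: free(a) -> (freed a); heap: [0-50 FREE]
Op 3: b = malloc(15) -> b = 0; heap: [0-14 ALLOC][15-50 FREE]
Op 4: c = malloc(8) -> c = 15; heap: [0-14 ALLOC][15-22 ALLOC][23-50 FREE]
Op 5: c = realloc(c, 10) -> c = 15; heap: [0-14 ALLOC][15-24 ALLOC][25-50 FREE]
Op 6: b = realloc(b, 21) -> b = 25; heap: [0-14 FREE][15-24 ALLOC][25-45 ALLOC][46-50 FREE]
Free blocks: [15 5] total_free=20 largest=15 -> 100*(20-15)/20 = 500/20 = 25

Answer: 25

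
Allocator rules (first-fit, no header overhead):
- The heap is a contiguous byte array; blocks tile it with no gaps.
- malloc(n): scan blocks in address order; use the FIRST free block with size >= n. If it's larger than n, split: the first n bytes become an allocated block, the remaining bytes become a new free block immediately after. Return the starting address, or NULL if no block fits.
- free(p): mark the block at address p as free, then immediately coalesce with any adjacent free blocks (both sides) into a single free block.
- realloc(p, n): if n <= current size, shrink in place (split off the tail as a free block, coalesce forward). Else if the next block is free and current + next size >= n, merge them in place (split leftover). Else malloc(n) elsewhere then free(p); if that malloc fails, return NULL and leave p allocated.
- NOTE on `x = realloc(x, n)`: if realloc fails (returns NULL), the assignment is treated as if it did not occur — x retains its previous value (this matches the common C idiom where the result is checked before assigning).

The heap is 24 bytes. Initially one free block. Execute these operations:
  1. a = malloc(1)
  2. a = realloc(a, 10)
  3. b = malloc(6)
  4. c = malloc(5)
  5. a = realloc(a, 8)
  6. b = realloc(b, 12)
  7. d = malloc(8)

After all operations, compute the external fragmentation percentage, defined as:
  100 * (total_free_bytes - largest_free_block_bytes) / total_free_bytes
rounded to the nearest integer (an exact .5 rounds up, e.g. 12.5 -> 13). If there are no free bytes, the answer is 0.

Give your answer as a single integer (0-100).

Answer: 40

Derivation:
Op 1: a = malloc(1) -> a = 0; heap: [0-0 ALLOC][1-23 FREE]
Op 2: a = realloc(a, 10) -> a = 0; heap: [0-9 ALLOC][10-23 FREE]
Op 3: b = malloc(6) -> b = 10; heap: [0-9 ALLOC][10-15 ALLOC][16-23 FREE]
Op 4: c = malloc(5) -> c = 16; heap: [0-9 ALLOC][10-15 ALLOC][16-20 ALLOC][21-23 FREE]
Op 5: a = realloc(a, 8) -> a = 0; heap: [0-7 ALLOC][8-9 FREE][10-15 ALLOC][16-20 ALLOC][21-23 FREE]
Op 6: b = realloc(b, 12) -> NULL (b unchanged); heap: [0-7 ALLOC][8-9 FREE][10-15 ALLOC][16-20 ALLOC][21-23 FREE]
Op 7: d = malloc(8) -> d = NULL; heap: [0-7 ALLOC][8-9 FREE][10-15 ALLOC][16-20 ALLOC][21-23 FREE]
Free blocks: [2 3] total_free=5 largest=3 -> 100*(5-3)/5 = 200/5 = 40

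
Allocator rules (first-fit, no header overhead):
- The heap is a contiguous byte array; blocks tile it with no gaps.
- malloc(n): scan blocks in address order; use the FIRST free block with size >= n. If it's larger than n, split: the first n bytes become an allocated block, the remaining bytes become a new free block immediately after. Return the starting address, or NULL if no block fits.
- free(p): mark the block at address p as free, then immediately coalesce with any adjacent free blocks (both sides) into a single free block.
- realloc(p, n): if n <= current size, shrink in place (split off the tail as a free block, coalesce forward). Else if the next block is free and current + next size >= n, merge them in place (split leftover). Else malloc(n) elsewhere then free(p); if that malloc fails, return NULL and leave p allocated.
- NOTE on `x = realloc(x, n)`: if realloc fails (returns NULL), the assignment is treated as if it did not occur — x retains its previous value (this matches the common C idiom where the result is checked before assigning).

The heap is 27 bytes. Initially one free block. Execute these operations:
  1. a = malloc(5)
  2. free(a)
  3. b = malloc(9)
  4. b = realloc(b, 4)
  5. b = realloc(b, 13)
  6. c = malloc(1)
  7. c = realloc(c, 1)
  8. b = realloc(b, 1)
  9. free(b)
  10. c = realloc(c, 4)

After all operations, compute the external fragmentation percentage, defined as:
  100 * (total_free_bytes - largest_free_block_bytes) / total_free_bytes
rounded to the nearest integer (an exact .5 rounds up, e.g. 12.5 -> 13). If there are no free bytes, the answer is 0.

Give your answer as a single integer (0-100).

Op 1: a = malloc(5) -> a = 0; heap: [0-4 ALLOC][5-26 FREE]
Op 2: free(a) -> (freed a); heap: [0-26 FREE]
Op 3: b = malloc(9) -> b = 0; heap: [0-8 ALLOC][9-26 FREE]
Op 4: b = realloc(b, 4) -> b = 0; heap: [0-3 ALLOC][4-26 FREE]
Op 5: b = realloc(b, 13) -> b = 0; heap: [0-12 ALLOC][13-26 FREE]
Op 6: c = malloc(1) -> c = 13; heap: [0-12 ALLOC][13-13 ALLOC][14-26 FREE]
Op 7: c = realloc(c, 1) -> c = 13; heap: [0-12 ALLOC][13-13 ALLOC][14-26 FREE]
Op 8: b = realloc(b, 1) -> b = 0; heap: [0-0 ALLOC][1-12 FREE][13-13 ALLOC][14-26 FREE]
Op 9: free(b) -> (freed b); heap: [0-12 FREE][13-13 ALLOC][14-26 FREE]
Op 10: c = realloc(c, 4) -> c = 13; heap: [0-12 FREE][13-16 ALLOC][17-26 FREE]
Free blocks: [13 10] total_free=23 largest=13 -> 100*(23-13)/23 = 1000/23 ≈ 43.478 -> rounds to 43

Answer: 43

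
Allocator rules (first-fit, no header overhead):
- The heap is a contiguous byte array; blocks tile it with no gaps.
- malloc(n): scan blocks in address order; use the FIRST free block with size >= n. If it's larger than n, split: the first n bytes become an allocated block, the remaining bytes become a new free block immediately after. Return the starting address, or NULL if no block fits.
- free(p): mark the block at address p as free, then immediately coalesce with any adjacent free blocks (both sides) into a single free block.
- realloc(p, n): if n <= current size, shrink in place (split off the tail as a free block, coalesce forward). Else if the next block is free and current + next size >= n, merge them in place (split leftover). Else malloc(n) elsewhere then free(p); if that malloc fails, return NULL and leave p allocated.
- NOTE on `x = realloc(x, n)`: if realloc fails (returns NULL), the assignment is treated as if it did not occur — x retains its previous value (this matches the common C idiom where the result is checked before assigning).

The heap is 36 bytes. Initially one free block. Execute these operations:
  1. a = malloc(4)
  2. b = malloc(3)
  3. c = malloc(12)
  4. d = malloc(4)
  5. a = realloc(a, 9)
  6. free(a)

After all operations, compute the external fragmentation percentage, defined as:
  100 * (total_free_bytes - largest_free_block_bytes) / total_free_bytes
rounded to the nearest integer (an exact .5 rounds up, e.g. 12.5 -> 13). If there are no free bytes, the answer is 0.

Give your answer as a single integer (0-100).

Op 1: a = malloc(4) -> a = 0; heap: [0-3 ALLOC][4-35 FREE]
Op 2: b = malloc(3) -> b = 4; heap: [0-3 ALLOC][4-6 ALLOC][7-35 FREE]
Op 3: c = malloc(12) -> c = 7; heap: [0-3 ALLOC][4-6 ALLOC][7-18 ALLOC][19-35 FREE]
Op 4: d = malloc(4) -> d = 19; heap: [0-3 ALLOC][4-6 ALLOC][7-18 ALLOC][19-22 ALLOC][23-35 FREE]
Op 5: a = realloc(a, 9) -> a = 23; heap: [0-3 FREE][4-6 ALLOC][7-18 ALLOC][19-22 ALLOC][23-31 ALLOC][32-35 FREE]
Op 6: free(a) -> (freed a); heap: [0-3 FREE][4-6 ALLOC][7-18 ALLOC][19-22 ALLOC][23-35 FREE]
Free blocks: [4 13] total_free=17 largest=13 -> 100*(17-13)/17 = 400/17 ≈ 23.529 -> rounds to 24

Answer: 24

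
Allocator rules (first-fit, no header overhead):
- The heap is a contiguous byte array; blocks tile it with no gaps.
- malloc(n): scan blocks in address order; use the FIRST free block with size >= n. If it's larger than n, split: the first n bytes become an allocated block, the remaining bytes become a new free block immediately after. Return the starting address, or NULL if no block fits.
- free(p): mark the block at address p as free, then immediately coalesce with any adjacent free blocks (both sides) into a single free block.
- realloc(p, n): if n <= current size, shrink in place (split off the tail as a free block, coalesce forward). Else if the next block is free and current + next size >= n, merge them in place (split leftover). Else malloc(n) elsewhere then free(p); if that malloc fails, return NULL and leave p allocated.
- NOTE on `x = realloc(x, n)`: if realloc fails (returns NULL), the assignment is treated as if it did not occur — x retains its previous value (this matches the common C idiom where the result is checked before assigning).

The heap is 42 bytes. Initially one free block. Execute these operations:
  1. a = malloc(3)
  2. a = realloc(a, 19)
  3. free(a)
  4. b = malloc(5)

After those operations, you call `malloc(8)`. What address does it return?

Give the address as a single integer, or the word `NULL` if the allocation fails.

Op 1: a = malloc(3) -> a = 0; heap: [0-2 ALLOC][3-41 FREE]
Op 2: a = realloc(a, 19) -> a = 0; heap: [0-18 ALLOC][19-41 FREE]
Op 3: free(a) -> (freed a); heap: [0-41 FREE]
Op 4: b = malloc(5) -> b = 0; heap: [0-4 ALLOC][5-41 FREE]
malloc(8): first-fit scan over [0-4 ALLOC][5-41 FREE] -> 5

Answer: 5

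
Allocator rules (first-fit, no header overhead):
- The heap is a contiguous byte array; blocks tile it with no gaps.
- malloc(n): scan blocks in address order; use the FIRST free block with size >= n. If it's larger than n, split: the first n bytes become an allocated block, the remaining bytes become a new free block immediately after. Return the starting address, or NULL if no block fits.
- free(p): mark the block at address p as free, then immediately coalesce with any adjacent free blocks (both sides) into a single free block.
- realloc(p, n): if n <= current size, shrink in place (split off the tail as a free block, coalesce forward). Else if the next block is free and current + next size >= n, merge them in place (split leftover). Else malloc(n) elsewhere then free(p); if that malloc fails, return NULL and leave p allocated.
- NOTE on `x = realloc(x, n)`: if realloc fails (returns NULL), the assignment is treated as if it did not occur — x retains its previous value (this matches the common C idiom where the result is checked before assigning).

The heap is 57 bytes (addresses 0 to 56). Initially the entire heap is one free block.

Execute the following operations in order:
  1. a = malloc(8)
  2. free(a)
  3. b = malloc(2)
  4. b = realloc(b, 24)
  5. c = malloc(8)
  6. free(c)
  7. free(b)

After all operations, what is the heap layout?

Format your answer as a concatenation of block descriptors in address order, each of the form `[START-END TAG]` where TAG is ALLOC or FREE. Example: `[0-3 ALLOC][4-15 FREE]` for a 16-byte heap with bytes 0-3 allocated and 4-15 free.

Answer: [0-56 FREE]

Derivation:
Op 1: a = malloc(8) -> a = 0; heap: [0-7 ALLOC][8-56 FREE]
Op 2: free(a) -> (freed a); heap: [0-56 FREE]
Op 3: b = malloc(2) -> b = 0; heap: [0-1 ALLOC][2-56 FREE]
Op 4: b = realloc(b, 24) -> b = 0; heap: [0-23 ALLOC][24-56 FREE]
Op 5: c = malloc(8) -> c = 24; heap: [0-23 ALLOC][24-31 ALLOC][32-56 FREE]
Op 6: free(c) -> (freed c); heap: [0-23 ALLOC][24-56 FREE]
Op 7: free(b) -> (freed b); heap: [0-56 FREE]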